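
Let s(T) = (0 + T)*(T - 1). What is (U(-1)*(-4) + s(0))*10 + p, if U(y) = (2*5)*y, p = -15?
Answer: 385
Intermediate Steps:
U(y) = 10*y
s(T) = T*(-1 + T)
(U(-1)*(-4) + s(0))*10 + p = ((10*(-1))*(-4) + 0*(-1 + 0))*10 - 15 = (-10*(-4) + 0*(-1))*10 - 15 = (40 + 0)*10 - 15 = 40*10 - 15 = 400 - 15 = 385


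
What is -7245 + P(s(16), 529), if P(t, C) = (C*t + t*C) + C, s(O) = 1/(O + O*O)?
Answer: -912847/136 ≈ -6712.1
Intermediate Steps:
s(O) = 1/(O + O²)
P(t, C) = C + 2*C*t (P(t, C) = (C*t + C*t) + C = 2*C*t + C = C + 2*C*t)
-7245 + P(s(16), 529) = -7245 + 529*(1 + 2*(1/(16*(1 + 16)))) = -7245 + 529*(1 + 2*((1/16)/17)) = -7245 + 529*(1 + 2*((1/16)*(1/17))) = -7245 + 529*(1 + 2*(1/272)) = -7245 + 529*(1 + 1/136) = -7245 + 529*(137/136) = -7245 + 72473/136 = -912847/136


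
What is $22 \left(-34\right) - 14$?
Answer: $-762$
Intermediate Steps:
$22 \left(-34\right) - 14 = -748 + \left(-25 + 11\right) = -748 - 14 = -762$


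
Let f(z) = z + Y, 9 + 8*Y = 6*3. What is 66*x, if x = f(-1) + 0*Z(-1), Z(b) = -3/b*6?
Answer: 33/4 ≈ 8.2500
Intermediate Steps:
Y = 9/8 (Y = -9/8 + (6*3)/8 = -9/8 + (⅛)*18 = -9/8 + 9/4 = 9/8 ≈ 1.1250)
f(z) = 9/8 + z (f(z) = z + 9/8 = 9/8 + z)
Z(b) = -18/b
x = ⅛ (x = (9/8 - 1) + 0*(-18/(-1)) = ⅛ + 0*(-18*(-1)) = ⅛ + 0*18 = ⅛ + 0 = ⅛ ≈ 0.12500)
66*x = 66*(⅛) = 33/4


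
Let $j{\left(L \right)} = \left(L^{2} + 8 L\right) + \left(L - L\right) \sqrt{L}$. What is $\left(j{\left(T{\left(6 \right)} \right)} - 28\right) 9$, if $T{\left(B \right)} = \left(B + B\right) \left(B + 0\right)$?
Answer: $51588$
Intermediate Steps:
$T{\left(B \right)} = 2 B^{2}$ ($T{\left(B \right)} = 2 B B = 2 B^{2}$)
$j{\left(L \right)} = L^{2} + 8 L$ ($j{\left(L \right)} = \left(L^{2} + 8 L\right) + 0 \sqrt{L} = \left(L^{2} + 8 L\right) + 0 = L^{2} + 8 L$)
$\left(j{\left(T{\left(6 \right)} \right)} - 28\right) 9 = \left(2 \cdot 6^{2} \left(8 + 2 \cdot 6^{2}\right) - 28\right) 9 = \left(2 \cdot 36 \left(8 + 2 \cdot 36\right) - 28\right) 9 = \left(72 \left(8 + 72\right) - 28\right) 9 = \left(72 \cdot 80 - 28\right) 9 = \left(5760 - 28\right) 9 = 5732 \cdot 9 = 51588$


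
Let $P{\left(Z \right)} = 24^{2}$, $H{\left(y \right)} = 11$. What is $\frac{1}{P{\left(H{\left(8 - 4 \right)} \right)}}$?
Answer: $\frac{1}{576} \approx 0.0017361$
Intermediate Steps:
$P{\left(Z \right)} = 576$
$\frac{1}{P{\left(H{\left(8 - 4 \right)} \right)}} = \frac{1}{576}$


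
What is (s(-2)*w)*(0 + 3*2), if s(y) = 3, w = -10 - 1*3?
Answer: -234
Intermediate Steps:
w = -13 (w = -10 - 3 = -13)
(s(-2)*w)*(0 + 3*2) = (3*(-13))*(0 + 3*2) = -39*(0 + 6) = -39*6 = -234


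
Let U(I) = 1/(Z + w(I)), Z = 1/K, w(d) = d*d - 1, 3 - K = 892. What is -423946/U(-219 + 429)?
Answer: -16620383223460/889 ≈ -1.8696e+10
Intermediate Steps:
K = -889 (K = 3 - 1*892 = 3 - 892 = -889)
w(d) = -1 + d**2 (w(d) = d**2 - 1 = -1 + d**2)
Z = -1/889 (Z = 1/(-889) = -1/889 ≈ -0.0011249)
U(I) = 1/(-890/889 + I**2) (U(I) = 1/(-1/889 + (-1 + I**2)) = 1/(-890/889 + I**2))
-423946/U(-219 + 429) = -(-377311940/889 + 423946*(-219 + 429)**2) = -423946/(889/(-890 + 889*210**2)) = -423946/(889/(-890 + 889*44100)) = -423946/(889/(-890 + 39204900)) = -423946/(889/39204010) = -423946/(889*(1/39204010)) = -423946/889/39204010 = -423946*39204010/889 = -16620383223460/889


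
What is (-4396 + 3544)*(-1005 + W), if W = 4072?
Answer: -2613084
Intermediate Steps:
(-4396 + 3544)*(-1005 + W) = (-4396 + 3544)*(-1005 + 4072) = -852*3067 = -2613084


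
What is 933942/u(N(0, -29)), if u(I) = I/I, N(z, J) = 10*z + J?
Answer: 933942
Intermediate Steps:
N(z, J) = J + 10*z
u(I) = 1
933942/u(N(0, -29)) = 933942/1 = 933942*1 = 933942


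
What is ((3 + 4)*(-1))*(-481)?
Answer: 3367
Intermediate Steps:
((3 + 4)*(-1))*(-481) = (7*(-1))*(-481) = -7*(-481) = 3367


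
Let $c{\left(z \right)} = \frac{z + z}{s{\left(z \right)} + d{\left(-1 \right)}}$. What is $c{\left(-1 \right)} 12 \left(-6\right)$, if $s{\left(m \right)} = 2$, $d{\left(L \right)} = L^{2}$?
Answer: $48$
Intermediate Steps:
$c{\left(z \right)} = \frac{2 z}{3}$ ($c{\left(z \right)} = \frac{z + z}{2 + \left(-1\right)^{2}} = \frac{2 z}{2 + 1} = \frac{2 z}{3}$)
$c{\left(-1 \right)} 12 \left(-6\right) = \frac{2}{3} \left(-1\right) 12 \left(-6\right) = \left(- \frac{2}{3}\right) 12 \left(-6\right) = \left(-8\right) \left(-6\right) = 48$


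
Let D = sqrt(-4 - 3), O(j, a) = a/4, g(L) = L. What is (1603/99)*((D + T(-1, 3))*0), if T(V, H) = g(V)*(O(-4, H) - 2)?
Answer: 0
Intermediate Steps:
O(j, a) = a/4 (O(j, a) = a*(1/4) = a/4)
T(V, H) = V*(-2 + H/4) (T(V, H) = V*(H/4 - 2) = V*(-2 + H/4))
D = I*sqrt(7) (D = sqrt(-7) = I*sqrt(7) ≈ 2.6458*I)
(1603/99)*((D + T(-1, 3))*0) = (1603/99)*((I*sqrt(7) + (1/4)*(-1)*(-8 + 3))*0) = (1603*(1/99))*((I*sqrt(7) + (1/4)*(-1)*(-5))*0) = 1603*((I*sqrt(7) + 5/4)*0)/99 = 1603*((5/4 + I*sqrt(7))*0)/99 = (1603/99)*0 = 0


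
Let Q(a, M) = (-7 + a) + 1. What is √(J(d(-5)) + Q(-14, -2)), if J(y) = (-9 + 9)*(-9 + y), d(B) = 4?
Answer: 2*I*√5 ≈ 4.4721*I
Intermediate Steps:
Q(a, M) = -6 + a
J(y) = 0 (J(y) = 0*(-9 + y) = 0)
√(J(d(-5)) + Q(-14, -2)) = √(0 + (-6 - 14)) = √(0 - 20) = √(-20) = 2*I*√5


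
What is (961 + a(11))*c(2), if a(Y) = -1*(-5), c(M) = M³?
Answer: 7728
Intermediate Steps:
a(Y) = 5
(961 + a(11))*c(2) = (961 + 5)*2³ = 966*8 = 7728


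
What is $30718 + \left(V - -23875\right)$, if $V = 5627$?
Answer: $60220$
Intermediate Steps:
$30718 + \left(V - -23875\right) = 30718 + \left(5627 - -23875\right) = 30718 + \left(5627 + 23875\right) = 30718 + 29502 = 60220$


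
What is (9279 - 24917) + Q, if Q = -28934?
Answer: -44572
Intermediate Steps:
(9279 - 24917) + Q = (9279 - 24917) - 28934 = -15638 - 28934 = -44572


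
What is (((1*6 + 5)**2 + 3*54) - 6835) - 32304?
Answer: -38856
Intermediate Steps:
(((1*6 + 5)**2 + 3*54) - 6835) - 32304 = (((6 + 5)**2 + 162) - 6835) - 32304 = ((11**2 + 162) - 6835) - 32304 = ((121 + 162) - 6835) - 32304 = (283 - 6835) - 32304 = -6552 - 32304 = -38856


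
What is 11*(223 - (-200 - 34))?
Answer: 5027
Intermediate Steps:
11*(223 - (-200 - 34)) = 11*(223 - 1*(-234)) = 11*(223 + 234) = 11*457 = 5027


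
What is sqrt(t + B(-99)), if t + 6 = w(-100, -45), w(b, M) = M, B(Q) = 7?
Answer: 2*I*sqrt(11) ≈ 6.6332*I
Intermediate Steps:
t = -51 (t = -6 - 45 = -51)
sqrt(t + B(-99)) = sqrt(-51 + 7) = sqrt(-44) = 2*I*sqrt(11)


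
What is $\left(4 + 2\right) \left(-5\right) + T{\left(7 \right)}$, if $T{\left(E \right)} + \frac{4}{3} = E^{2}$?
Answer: $\frac{53}{3} \approx 17.667$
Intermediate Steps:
$T{\left(E \right)} = - \frac{4}{3} + E^{2}$
$\left(4 + 2\right) \left(-5\right) + T{\left(7 \right)} = \left(4 + 2\right) \left(-5\right) - \left(\frac{4}{3} - 7^{2}\right) = 6 \left(-5\right) + \left(- \frac{4}{3} + 49\right) = -30 + \frac{143}{3} = \frac{53}{3}$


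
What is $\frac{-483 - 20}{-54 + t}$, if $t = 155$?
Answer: $- \frac{503}{101} \approx -4.9802$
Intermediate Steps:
$\frac{-483 - 20}{-54 + t} = \frac{-483 - 20}{-54 + 155} = - \frac{503}{101}$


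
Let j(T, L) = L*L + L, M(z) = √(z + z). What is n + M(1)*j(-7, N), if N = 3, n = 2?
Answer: 2 + 12*√2 ≈ 18.971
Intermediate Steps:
M(z) = √2*√z (M(z) = √(2*z) = √2*√z)
j(T, L) = L + L² (j(T, L) = L² + L = L + L²)
n + M(1)*j(-7, N) = 2 + (√2*√1)*(3*(1 + 3)) = 2 + (√2*1)*(3*4) = 2 + √2*12 = 2 + 12*√2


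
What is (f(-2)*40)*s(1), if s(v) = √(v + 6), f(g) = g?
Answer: -80*√7 ≈ -211.66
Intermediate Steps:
s(v) = √(6 + v)
(f(-2)*40)*s(1) = (-2*40)*√(6 + 1) = -80*√7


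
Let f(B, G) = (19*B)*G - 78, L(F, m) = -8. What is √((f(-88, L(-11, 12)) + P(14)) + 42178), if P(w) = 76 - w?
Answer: √55538 ≈ 235.67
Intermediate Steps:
f(B, G) = -78 + 19*B*G (f(B, G) = 19*B*G - 78 = -78 + 19*B*G)
√((f(-88, L(-11, 12)) + P(14)) + 42178) = √(((-78 + 19*(-88)*(-8)) + (76 - 1*14)) + 42178) = √(((-78 + 13376) + (76 - 14)) + 42178) = √((13298 + 62) + 42178) = √(13360 + 42178) = √55538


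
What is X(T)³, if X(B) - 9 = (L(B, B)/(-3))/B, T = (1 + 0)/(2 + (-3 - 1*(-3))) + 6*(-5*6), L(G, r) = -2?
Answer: 909571549769/1249243533 ≈ 728.10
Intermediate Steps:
T = -359/2 (T = 1/(2 + (-3 + 3)) + 6*(-30) = 1/(2 + 0) - 180 = 1/2 - 180 = 1*(½) - 180 = ½ - 180 = -359/2 ≈ -179.50)
X(B) = 9 + 2/(3*B) (X(B) = 9 + (-2/(-3))/B = 9 + (-2*(-⅓))/B = 9 + 2/(3*B))
X(T)³ = (9 + 2/(3*(-359/2)))³ = (9 + (⅔)*(-2/359))³ = (9 - 4/1077)³ = (9689/1077)³ = 909571549769/1249243533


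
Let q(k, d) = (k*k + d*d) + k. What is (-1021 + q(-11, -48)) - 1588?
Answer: -195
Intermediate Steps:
q(k, d) = k + d² + k² (q(k, d) = (k² + d²) + k = (d² + k²) + k = k + d² + k²)
(-1021 + q(-11, -48)) - 1588 = (-1021 + (-11 + (-48)² + (-11)²)) - 1588 = (-1021 + (-11 + 2304 + 121)) - 1588 = (-1021 + 2414) - 1588 = 1393 - 1588 = -195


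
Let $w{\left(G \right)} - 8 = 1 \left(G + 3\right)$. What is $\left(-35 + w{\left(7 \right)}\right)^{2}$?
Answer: $289$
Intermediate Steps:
$w{\left(G \right)} = 11 + G$ ($w{\left(G \right)} = 8 + 1 \left(G + 3\right) = 8 + 1 \left(3 + G\right) = 8 + \left(3 + G\right) = 11 + G$)
$\left(-35 + w{\left(7 \right)}\right)^{2} = \left(-35 + \left(11 + 7\right)\right)^{2} = \left(-35 + 18\right)^{2} = \left(-17\right)^{2} = 289$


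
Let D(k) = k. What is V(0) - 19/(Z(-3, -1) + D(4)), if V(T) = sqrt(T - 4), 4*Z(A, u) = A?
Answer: -76/13 + 2*I ≈ -5.8462 + 2.0*I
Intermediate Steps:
Z(A, u) = A/4
V(T) = sqrt(-4 + T)
V(0) - 19/(Z(-3, -1) + D(4)) = sqrt(-4 + 0) - 19/((1/4)*(-3) + 4) = sqrt(-4) - 19/(-3/4 + 4) = 2*I - 19/13/4 = 2*I - 19*4/13 = 2*I - 76/13 = -76/13 + 2*I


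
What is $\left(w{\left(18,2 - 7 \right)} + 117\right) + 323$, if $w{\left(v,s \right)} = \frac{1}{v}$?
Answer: $\frac{7921}{18} \approx 440.06$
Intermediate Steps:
$\left(w{\left(18,2 - 7 \right)} + 117\right) + 323 = \left(\frac{1}{18} + 117\right) + 323 = \frac{2107}{18} + 323 = \frac{7921}{18}$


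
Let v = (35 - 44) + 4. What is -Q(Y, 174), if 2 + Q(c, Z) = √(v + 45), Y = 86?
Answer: 2 - 2*√10 ≈ -4.3246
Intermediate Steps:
v = -5 (v = -9 + 4 = -5)
Q(c, Z) = -2 + 2*√10 (Q(c, Z) = -2 + √(-5 + 45) = -2 + √40 = -2 + 2*√10)
-Q(Y, 174) = -(-2 + 2*√10) = 2 - 2*√10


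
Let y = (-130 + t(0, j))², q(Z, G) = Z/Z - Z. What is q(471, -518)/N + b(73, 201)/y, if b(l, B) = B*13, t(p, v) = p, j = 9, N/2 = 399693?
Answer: 80032793/519600900 ≈ 0.15403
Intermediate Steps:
N = 799386 (N = 2*399693 = 799386)
b(l, B) = 13*B
q(Z, G) = 1 - Z
y = 16900 (y = (-130 + 0)² = (-130)² = 16900)
q(471, -518)/N + b(73, 201)/y = (1 - 1*471)/799386 + (13*201)/16900 = (1 - 471)*(1/799386) + 2613*(1/16900) = -470*1/799386 + 201/1300 = -235/399693 + 201/1300 = 80032793/519600900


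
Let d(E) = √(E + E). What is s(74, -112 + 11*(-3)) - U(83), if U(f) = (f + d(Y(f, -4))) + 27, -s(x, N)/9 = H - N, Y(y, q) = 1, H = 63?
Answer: -1982 - √2 ≈ -1983.4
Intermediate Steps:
d(E) = √2*√E (d(E) = √(2*E) = √2*√E)
s(x, N) = -567 + 9*N (s(x, N) = -9*(63 - N) = -567 + 9*N)
U(f) = 27 + f + √2 (U(f) = (f + √2*√1) + 27 = (f + √2*1) + 27 = (f + √2) + 27 = 27 + f + √2)
s(74, -112 + 11*(-3)) - U(83) = (-567 + 9*(-112 + 11*(-3))) - (27 + 83 + √2) = (-567 + 9*(-112 - 33)) - (110 + √2) = (-567 + 9*(-145)) + (-110 - √2) = (-567 - 1305) + (-110 - √2) = -1872 + (-110 - √2) = -1982 - √2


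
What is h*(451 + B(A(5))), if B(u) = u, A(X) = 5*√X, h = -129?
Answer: -58179 - 645*√5 ≈ -59621.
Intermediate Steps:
h*(451 + B(A(5))) = -129*(451 + 5*√5) = -58179 - 645*√5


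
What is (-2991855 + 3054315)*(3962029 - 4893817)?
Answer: -58199478480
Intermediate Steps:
(-2991855 + 3054315)*(3962029 - 4893817) = 62460*(-931788) = -58199478480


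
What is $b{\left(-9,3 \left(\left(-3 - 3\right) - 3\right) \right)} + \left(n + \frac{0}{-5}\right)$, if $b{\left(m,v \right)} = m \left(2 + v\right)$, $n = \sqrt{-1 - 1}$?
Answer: $225 + i \sqrt{2} \approx 225.0 + 1.4142 i$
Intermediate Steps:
$n = i \sqrt{2}$ ($n = \sqrt{-2} = i \sqrt{2} \approx 1.4142 i$)
$b{\left(-9,3 \left(\left(-3 - 3\right) - 3\right) \right)} + \left(n + \frac{0}{-5}\right) = - 9 \left(2 + 3 \left(\left(-3 - 3\right) - 3\right)\right) + \left(i \sqrt{2} + \frac{0}{-5}\right) = - 9 \left(2 + 3 \left(-6 - 3\right)\right) + \left(i \sqrt{2} + 0 \left(- \frac{1}{5}\right)\right) = - 9 \left(2 + 3 \left(-9\right)\right) + \left(i \sqrt{2} + 0\right) = - 9 \left(2 - 27\right) + i \sqrt{2} = \left(-9\right) \left(-25\right) + i \sqrt{2} = 225 + i \sqrt{2}$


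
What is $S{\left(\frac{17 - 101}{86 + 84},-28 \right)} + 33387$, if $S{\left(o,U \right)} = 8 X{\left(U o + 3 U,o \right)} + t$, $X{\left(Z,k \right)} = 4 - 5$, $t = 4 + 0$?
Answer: $33383$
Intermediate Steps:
$t = 4$
$X{\left(Z,k \right)} = -1$ ($X{\left(Z,k \right)} = 4 - 5 = -1$)
$S{\left(o,U \right)} = -4$ ($S{\left(o,U \right)} = 8 \left(-1\right) + 4 = -8 + 4 = -4$)
$S{\left(\frac{17 - 101}{86 + 84},-28 \right)} + 33387 = -4 + 33387 = 33383$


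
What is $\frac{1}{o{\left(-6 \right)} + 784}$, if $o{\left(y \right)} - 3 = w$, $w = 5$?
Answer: $\frac{1}{792} \approx 0.0012626$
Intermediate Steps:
$o{\left(y \right)} = 8$ ($o{\left(y \right)} = 3 + 5 = 8$)
$\frac{1}{o{\left(-6 \right)} + 784} = \frac{1}{8 + 784} = \frac{1}{792}$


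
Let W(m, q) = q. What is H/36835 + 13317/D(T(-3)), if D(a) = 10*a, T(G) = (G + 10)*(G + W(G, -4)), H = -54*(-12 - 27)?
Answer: -97899951/3609830 ≈ -27.120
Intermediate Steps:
H = 2106 (H = -54*(-39) = 2106)
T(G) = (-4 + G)*(10 + G) (T(G) = (G + 10)*(G - 4) = (10 + G)*(-4 + G) = (-4 + G)*(10 + G))
H/36835 + 13317/D(T(-3)) = 2106/36835 + 13317/((10*(-40 + (-3)² + 6*(-3)))) = 2106*(1/36835) + 13317/((10*(-40 + 9 - 18))) = 2106/36835 + 13317/((10*(-49))) = 2106/36835 + 13317/(-490) = 2106/36835 + 13317*(-1/490) = 2106/36835 - 13317/490 = -97899951/3609830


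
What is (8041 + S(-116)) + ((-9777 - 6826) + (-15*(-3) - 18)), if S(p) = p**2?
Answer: 4921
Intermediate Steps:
(8041 + S(-116)) + ((-9777 - 6826) + (-15*(-3) - 18)) = (8041 + (-116)**2) + ((-9777 - 6826) + (-15*(-3) - 18)) = (8041 + 13456) + (-16603 + (45 - 18)) = 21497 + (-16603 + 27) = 21497 - 16576 = 4921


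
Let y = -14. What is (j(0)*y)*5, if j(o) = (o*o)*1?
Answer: 0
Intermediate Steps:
j(o) = o² (j(o) = o²*1 = o²)
(j(0)*y)*5 = (0²*(-14))*5 = (0*(-14))*5 = 0*5 = 0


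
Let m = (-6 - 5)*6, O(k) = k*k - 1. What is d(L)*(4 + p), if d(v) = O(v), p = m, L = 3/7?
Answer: 2480/49 ≈ 50.612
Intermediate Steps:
L = 3/7 (L = 3*(⅐) = 3/7 ≈ 0.42857)
O(k) = -1 + k² (O(k) = k² - 1 = -1 + k²)
m = -66 (m = -11*6 = -66)
p = -66
d(v) = -1 + v²
d(L)*(4 + p) = (-1 + (3/7)²)*(4 - 66) = (-1 + 9/49)*(-62) = -40/49*(-62) = 2480/49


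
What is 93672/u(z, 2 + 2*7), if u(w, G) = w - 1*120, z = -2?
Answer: -46836/61 ≈ -767.80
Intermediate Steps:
u(w, G) = -120 + w (u(w, G) = w - 120 = -120 + w)
93672/u(z, 2 + 2*7) = 93672/(-120 - 2) = 93672/(-122) = 93672*(-1/122) = -46836/61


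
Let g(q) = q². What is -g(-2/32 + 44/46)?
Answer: -108241/135424 ≈ -0.79927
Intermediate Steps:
-g(-2/32 + 44/46) = -(-2/32 + 44/46)² = -(-2*1/32 + 44*(1/46))² = -(-1/16 + 22/23)² = -(329/368)² = -1*108241/135424 = -108241/135424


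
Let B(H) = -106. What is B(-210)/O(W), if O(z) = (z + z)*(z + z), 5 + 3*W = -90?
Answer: -477/18050 ≈ -0.026427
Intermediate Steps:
W = -95/3 (W = -5/3 + (⅓)*(-90) = -5/3 - 30 = -95/3 ≈ -31.667)
O(z) = 4*z² (O(z) = (2*z)*(2*z) = 4*z²)
B(-210)/O(W) = -106/(4*(-95/3)²) = -106/(4*(9025/9)) = -106/36100/9 = -106*9/36100 = -477/18050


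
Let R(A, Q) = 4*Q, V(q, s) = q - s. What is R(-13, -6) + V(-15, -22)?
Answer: -17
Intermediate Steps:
R(-13, -6) + V(-15, -22) = 4*(-6) + (-15 - 1*(-22)) = -24 + (-15 + 22) = -24 + 7 = -17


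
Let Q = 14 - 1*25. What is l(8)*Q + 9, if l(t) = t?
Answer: -79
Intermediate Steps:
Q = -11 (Q = 14 - 25 = -11)
l(8)*Q + 9 = 8*(-11) + 9 = -88 + 9 = -79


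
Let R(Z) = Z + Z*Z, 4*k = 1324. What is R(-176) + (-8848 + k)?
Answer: 22283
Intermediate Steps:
k = 331 (k = (¼)*1324 = 331)
R(Z) = Z + Z²
R(-176) + (-8848 + k) = -176*(1 - 176) + (-8848 + 331) = -176*(-175) - 8517 = 30800 - 8517 = 22283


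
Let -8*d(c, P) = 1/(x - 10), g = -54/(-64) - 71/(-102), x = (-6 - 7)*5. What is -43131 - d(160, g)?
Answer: -25878601/600 ≈ -43131.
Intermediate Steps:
x = -65 (x = -13*5 = -65)
g = 2513/1632 (g = -54*(-1/64) - 71*(-1/102) = 27/32 + 71/102 = 2513/1632 ≈ 1.5398)
d(c, P) = 1/600 (d(c, P) = -1/(8*(-65 - 10)) = -⅛/(-75) = -⅛*(-1/75) = 1/600)
-43131 - d(160, g) = -43131 - 1*1/600 = -43131 - 1/600 = -25878601/600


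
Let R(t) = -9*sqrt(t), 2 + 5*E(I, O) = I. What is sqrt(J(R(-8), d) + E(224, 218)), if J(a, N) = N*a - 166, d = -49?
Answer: sqrt(-3040 + 22050*I*sqrt(2))/5 ≈ 23.787 + 26.219*I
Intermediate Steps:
E(I, O) = -2/5 + I/5
J(a, N) = -166 + N*a
sqrt(J(R(-8), d) + E(224, 218)) = sqrt((-166 - (-441)*sqrt(-8)) + (-2/5 + (1/5)*224)) = sqrt((-166 - (-441)*2*I*sqrt(2)) + (-2/5 + 224/5)) = sqrt((-166 - (-882)*I*sqrt(2)) + 222/5) = sqrt((-166 + 882*I*sqrt(2)) + 222/5) = sqrt(-608/5 + 882*I*sqrt(2))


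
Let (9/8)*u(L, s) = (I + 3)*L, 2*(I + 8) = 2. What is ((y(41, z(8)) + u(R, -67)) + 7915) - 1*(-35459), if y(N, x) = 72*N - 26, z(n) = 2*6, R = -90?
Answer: 46620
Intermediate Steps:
I = -7 (I = -8 + (1/2)*2 = -8 + 1 = -7)
z(n) = 12
y(N, x) = -26 + 72*N
u(L, s) = -32*L/9 (u(L, s) = 8*((-7 + 3)*L)/9 = 8*(-4*L)/9 = -32*L/9)
((y(41, z(8)) + u(R, -67)) + 7915) - 1*(-35459) = (((-26 + 72*41) - 32/9*(-90)) + 7915) - 1*(-35459) = (((-26 + 2952) + 320) + 7915) + 35459 = ((2926 + 320) + 7915) + 35459 = (3246 + 7915) + 35459 = 11161 + 35459 = 46620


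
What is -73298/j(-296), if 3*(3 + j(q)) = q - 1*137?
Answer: 109947/221 ≈ 497.50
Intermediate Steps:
j(q) = -146/3 + q/3 (j(q) = -3 + (q - 1*137)/3 = -3 + (q - 137)/3 = -3 + (-137 + q)/3 = -3 + (-137/3 + q/3) = -146/3 + q/3)
-73298/j(-296) = -73298/(-146/3 + (1/3)*(-296)) = -73298/(-146/3 - 296/3) = -73298/(-442/3) = -73298*(-3/442) = 109947/221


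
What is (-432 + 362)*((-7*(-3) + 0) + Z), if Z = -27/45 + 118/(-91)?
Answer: -17384/13 ≈ -1337.2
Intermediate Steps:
Z = -863/455 (Z = -27*1/45 + 118*(-1/91) = -3/5 - 118/91 = -863/455 ≈ -1.8967)
(-432 + 362)*((-7*(-3) + 0) + Z) = (-432 + 362)*((-7*(-3) + 0) - 863/455) = -70*((21 + 0) - 863/455) = -70*(21 - 863/455) = -70*8692/455 = -17384/13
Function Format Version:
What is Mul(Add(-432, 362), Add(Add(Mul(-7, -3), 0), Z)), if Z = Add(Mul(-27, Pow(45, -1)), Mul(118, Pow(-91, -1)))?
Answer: Rational(-17384, 13) ≈ -1337.2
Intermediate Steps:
Z = Rational(-863, 455) (Z = Add(Mul(-27, Rational(1, 45)), Mul(118, Rational(-1, 91))) = Add(Rational(-3, 5), Rational(-118, 91)) = Rational(-863, 455) ≈ -1.8967)
Mul(Add(-432, 362), Add(Add(Mul(-7, -3), 0), Z)) = Mul(Add(-432, 362), Add(Add(Mul(-7, -3), 0), Rational(-863, 455))) = Mul(-70, Add(Add(21, 0), Rational(-863, 455))) = Mul(-70, Add(21, Rational(-863, 455))) = Mul(-70, Rational(8692, 455)) = Rational(-17384, 13)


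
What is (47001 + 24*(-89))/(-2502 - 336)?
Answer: -14955/946 ≈ -15.809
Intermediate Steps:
(47001 + 24*(-89))/(-2502 - 336) = (47001 - 2136)/(-2838) = 44865*(-1/2838) = -14955/946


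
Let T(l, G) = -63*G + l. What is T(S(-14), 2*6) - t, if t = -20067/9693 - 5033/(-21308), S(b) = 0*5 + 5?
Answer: -7368169937/9835164 ≈ -749.17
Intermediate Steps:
S(b) = 5 (S(b) = 0 + 5 = 5)
T(l, G) = l - 63*G
t = -18038227/9835164 (t = -20067*1/9693 - 5033*(-1/21308) = -6689/3231 + 719/3044 = -18038227/9835164 ≈ -1.8341)
T(S(-14), 2*6) - t = (5 - 126*6) - 1*(-18038227/9835164) = (5 - 63*12) + 18038227/9835164 = (5 - 756) + 18038227/9835164 = -751 + 18038227/9835164 = -7368169937/9835164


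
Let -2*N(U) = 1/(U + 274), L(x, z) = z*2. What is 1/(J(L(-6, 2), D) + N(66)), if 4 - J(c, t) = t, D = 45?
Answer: -680/27881 ≈ -0.024389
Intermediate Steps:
L(x, z) = 2*z
N(U) = -1/(2*(274 + U)) (N(U) = -1/(2*(U + 274)) = -1/(2*(274 + U)))
J(c, t) = 4 - t
1/(J(L(-6, 2), D) + N(66)) = 1/((4 - 1*45) - 1/(548 + 2*66)) = 1/((4 - 45) - 1/(548 + 132)) = 1/(-41 - 1/680) = 1/(-27881/680) = -680/27881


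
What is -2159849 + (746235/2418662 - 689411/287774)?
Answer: -19780485728808429/9158263663 ≈ -2.1599e+6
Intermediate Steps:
-2159849 + (746235/2418662 - 689411/287774) = -2159849 - 19114541542/9158263663 = -19780485728808429/9158263663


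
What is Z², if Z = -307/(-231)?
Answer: 94249/53361 ≈ 1.7663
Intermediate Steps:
Z = 307/231 (Z = -307*(-1/231) = 307/231 ≈ 1.3290)
Z² = (307/231)² = 94249/53361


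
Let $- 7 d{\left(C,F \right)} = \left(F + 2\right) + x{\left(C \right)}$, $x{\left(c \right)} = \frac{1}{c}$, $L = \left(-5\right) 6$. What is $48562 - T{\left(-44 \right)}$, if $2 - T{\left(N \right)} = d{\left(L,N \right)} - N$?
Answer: $\frac{10208101}{210} \approx 48610.0$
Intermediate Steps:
$L = -30$
$d{\left(C,F \right)} = - \frac{2}{7} - \frac{F}{7} - \frac{1}{7 C}$ ($d{\left(C,F \right)} = - \frac{\left(F + 2\right) + \frac{1}{C}}{7} = - \frac{\left(2 + F\right) + \frac{1}{C}}{7} = - \frac{2 + F + \frac{1}{C}}{7} = - \frac{2}{7} - \frac{F}{7} - \frac{1}{7 C}$)
$T{\left(N \right)} = \frac{479}{210} + \frac{8 N}{7}$ ($T{\left(N \right)} = 2 - \left(\frac{-1 - 30 \left(-2 - N\right)}{7 \left(-30\right)} - N\right) = 2 - \left(\frac{1}{7} \left(- \frac{1}{30}\right) \left(-1 + \left(60 + 30 N\right)\right) - N\right) = 2 - \left(\frac{1}{7} \left(- \frac{1}{30}\right) \left(59 + 30 N\right) - N\right) = 2 - \left(\left(- \frac{59}{210} - \frac{N}{7}\right) - N\right) = 2 - \left(- \frac{59}{210} - \frac{8 N}{7}\right) = 2 + \left(\frac{59}{210} + \frac{8 N}{7}\right) = \frac{479}{210} + \frac{8 N}{7}$)
$48562 - T{\left(-44 \right)} = 48562 - \left(\frac{479}{210} + \frac{8}{7} \left(-44\right)\right) = 48562 - \left(\frac{479}{210} - \frac{352}{7}\right) = 48562 - - \frac{10081}{210} = 48562 + \frac{10081}{210} = \frac{10208101}{210}$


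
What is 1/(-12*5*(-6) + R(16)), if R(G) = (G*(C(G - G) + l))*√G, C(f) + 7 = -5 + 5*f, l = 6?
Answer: -1/24 ≈ -0.041667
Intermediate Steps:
C(f) = -12 + 5*f (C(f) = -7 + (-5 + 5*f) = -12 + 5*f)
R(G) = -6*G^(3/2) (R(G) = (G*((-12 + 5*(G - G)) + 6))*√G = (G*((-12 + 5*0) + 6))*√G = (G*((-12 + 0) + 6))*√G = (G*(-12 + 6))*√G = (G*(-6))*√G = (-6*G)*√G = -6*G^(3/2))
1/(-12*5*(-6) + R(16)) = 1/(-12*5*(-6) - 6*16^(3/2)) = 1/(-60*(-6) - 6*64) = 1/(360 - 384) = 1/(-24) = -1/24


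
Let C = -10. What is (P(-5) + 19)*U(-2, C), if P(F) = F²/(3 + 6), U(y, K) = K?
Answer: -1960/9 ≈ -217.78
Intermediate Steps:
P(F) = F²/9
(P(-5) + 19)*U(-2, C) = ((⅑)*(-5)² + 19)*(-10) = ((⅑)*25 + 19)*(-10) = (25/9 + 19)*(-10) = (196/9)*(-10) = -1960/9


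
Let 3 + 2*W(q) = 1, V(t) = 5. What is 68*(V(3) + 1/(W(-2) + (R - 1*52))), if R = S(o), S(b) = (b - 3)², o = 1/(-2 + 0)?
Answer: 55148/163 ≈ 338.33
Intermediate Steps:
W(q) = -1 (W(q) = -3/2 + (½)*1 = -3/2 + ½ = -1)
o = -½ (o = 1/(-2) = -½ ≈ -0.50000)
S(b) = (-3 + b)²
R = 49/4 (R = (-3 - ½)² = (-7/2)² = 49/4 ≈ 12.250)
68*(V(3) + 1/(W(-2) + (R - 1*52))) = 68*(5 + 1/(-1 + (49/4 - 1*52))) = 68*(5 + 1/(-1 + (49/4 - 52))) = 68*(5 + 1/(-1 - 159/4)) = 68*(5 + 1/(-163/4)) = 68*(5 - 4/163) = 68*(811/163) = 55148/163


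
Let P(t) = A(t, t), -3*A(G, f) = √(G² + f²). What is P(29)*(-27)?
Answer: 261*√2 ≈ 369.11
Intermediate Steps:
A(G, f) = -√(G² + f²)/3
P(t) = -√2*√(t²)/3 (P(t) = -√(t² + t²)/3 = -√2*√(t²)/3)
P(29)*(-27) = -√2*√(29²)/3*(-27) = -√2*√841/3*(-27) = -⅓*√2*29*(-27) = -29*√2/3*(-27) = 261*√2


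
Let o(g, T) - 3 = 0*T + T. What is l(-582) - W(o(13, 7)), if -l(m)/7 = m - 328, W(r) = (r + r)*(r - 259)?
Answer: 11350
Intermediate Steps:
o(g, T) = 3 + T (o(g, T) = 3 + (0*T + T) = 3 + (0 + T) = 3 + T)
W(r) = 2*r*(-259 + r) (W(r) = (2*r)*(-259 + r) = 2*r*(-259 + r))
l(m) = 2296 - 7*m (l(m) = -7*(m - 328) = -7*(-328 + m) = 2296 - 7*m)
l(-582) - W(o(13, 7)) = (2296 - 7*(-582)) - 2*(3 + 7)*(-259 + (3 + 7)) = (2296 + 4074) - 2*10*(-259 + 10) = 6370 - 2*10*(-249) = 6370 - 1*(-4980) = 6370 + 4980 = 11350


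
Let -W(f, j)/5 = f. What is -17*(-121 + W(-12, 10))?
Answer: 1037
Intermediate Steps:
W(f, j) = -5*f
-17*(-121 + W(-12, 10)) = -17*(-121 - 5*(-12)) = -17*(-121 + 60) = -17*(-61) = 1037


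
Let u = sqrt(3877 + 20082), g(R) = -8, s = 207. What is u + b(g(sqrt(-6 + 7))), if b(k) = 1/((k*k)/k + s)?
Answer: 1/199 + sqrt(23959) ≈ 154.79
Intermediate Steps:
u = sqrt(23959) ≈ 154.79
b(k) = 1/(207 + k) (b(k) = 1/((k*k)/k + 207) = 1/(k**2/k + 207) = 1/(k + 207) = 1/(207 + k))
u + b(g(sqrt(-6 + 7))) = sqrt(23959) + 1/(207 - 8) = sqrt(23959) + 1/199 = 1/199 + sqrt(23959)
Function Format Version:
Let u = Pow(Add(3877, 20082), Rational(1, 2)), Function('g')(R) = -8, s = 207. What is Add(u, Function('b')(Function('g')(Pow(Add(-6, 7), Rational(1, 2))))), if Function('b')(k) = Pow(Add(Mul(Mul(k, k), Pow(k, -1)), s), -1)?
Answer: Add(Rational(1, 199), Pow(23959, Rational(1, 2))) ≈ 154.79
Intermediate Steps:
u = Pow(23959, Rational(1, 2)) ≈ 154.79
Function('b')(k) = Pow(Add(207, k), -1) (Function('b')(k) = Pow(Add(Mul(Mul(k, k), Pow(k, -1)), 207), -1) = Pow(Add(Mul(Pow(k, 2), Pow(k, -1)), 207), -1) = Pow(Add(k, 207), -1) = Pow(Add(207, k), -1))
Add(u, Function('b')(Function('g')(Pow(Add(-6, 7), Rational(1, 2))))) = Add(Pow(23959, Rational(1, 2)), Pow(Add(207, -8), -1)) = Add(Pow(23959, Rational(1, 2)), Pow(199, -1)) = Add(Pow(23959, Rational(1, 2)), Rational(1, 199)) = Add(Rational(1, 199), Pow(23959, Rational(1, 2)))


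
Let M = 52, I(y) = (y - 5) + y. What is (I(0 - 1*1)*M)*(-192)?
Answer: 69888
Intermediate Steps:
I(y) = -5 + 2*y (I(y) = (-5 + y) + y = -5 + 2*y)
(I(0 - 1*1)*M)*(-192) = ((-5 + 2*(0 - 1*1))*52)*(-192) = ((-5 + 2*(0 - 1))*52)*(-192) = ((-5 + 2*(-1))*52)*(-192) = ((-5 - 2)*52)*(-192) = -7*52*(-192) = -364*(-192) = 69888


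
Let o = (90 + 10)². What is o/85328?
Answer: 625/5333 ≈ 0.11719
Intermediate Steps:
o = 10000 (o = 100² = 10000)
o/85328 = 10000/85328 = 10000*(1/85328) = 625/5333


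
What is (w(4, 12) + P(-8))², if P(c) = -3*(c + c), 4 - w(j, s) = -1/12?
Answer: 390625/144 ≈ 2712.7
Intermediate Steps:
w(j, s) = 49/12 (w(j, s) = 4 - (-1)/12 = 4 - 1*(-1/12) = 4 + 1/12 = 49/12)
P(c) = -6*c
(w(4, 12) + P(-8))² = (49/12 - 6*(-8))² = (49/12 + 48)² = (625/12)² = 390625/144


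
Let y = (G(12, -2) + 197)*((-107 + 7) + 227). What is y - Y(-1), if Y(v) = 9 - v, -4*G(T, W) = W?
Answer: 50145/2 ≈ 25073.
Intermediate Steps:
G(T, W) = -W/4
y = 50165/2 (y = (-¼*(-2) + 197)*((-107 + 7) + 227) = (½ + 197)*(-100 + 227) = (395/2)*127 = 50165/2 ≈ 25083.)
y - Y(-1) = 50165/2 - (9 - 1*(-1)) = 50165/2 - (9 + 1) = 50165/2 - 1*10 = 50165/2 - 10 = 50145/2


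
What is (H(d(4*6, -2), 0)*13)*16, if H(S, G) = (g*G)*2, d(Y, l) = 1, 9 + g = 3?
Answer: 0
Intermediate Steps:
g = -6 (g = -9 + 3 = -6)
H(S, G) = -12*G (H(S, G) = -6*G*2 = -12*G)
(H(d(4*6, -2), 0)*13)*16 = (-12*0*13)*16 = (0*13)*16 = 0*16 = 0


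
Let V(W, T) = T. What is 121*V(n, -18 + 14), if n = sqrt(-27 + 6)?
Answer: -484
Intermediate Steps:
n = I*sqrt(21) (n = sqrt(-21) = I*sqrt(21) ≈ 4.5826*I)
121*V(n, -18 + 14) = 121*(-18 + 14) = 121*(-4) = -484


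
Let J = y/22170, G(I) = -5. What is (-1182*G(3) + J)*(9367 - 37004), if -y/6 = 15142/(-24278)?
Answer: -7326148980225077/44853605 ≈ -1.6333e+8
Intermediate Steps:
y = 45426/12139 (y = -90852/(-24278) = -90852*(-1)/24278 = -6*(-7571/12139) = 45426/12139 ≈ 3.7422)
J = 7571/44853605 (J = (45426/12139)/22170 = (45426/12139)*(1/22170) = 7571/44853605 ≈ 0.00016879)
(-1182*G(3) + J)*(9367 - 37004) = (-1182*(-5) + 7571/44853605)*(9367 - 37004) = (5910 + 7571/44853605)*(-27637) = (265084813121/44853605)*(-27637) = -7326148980225077/44853605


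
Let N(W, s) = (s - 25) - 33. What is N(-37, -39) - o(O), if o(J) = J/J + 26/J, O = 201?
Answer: -19724/201 ≈ -98.129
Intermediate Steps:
N(W, s) = -58 + s (N(W, s) = (-25 + s) - 33 = -58 + s)
o(J) = 1 + 26/J
N(-37, -39) - o(O) = (-58 - 39) - (26 + 201)/201 = -97 - 227/201 = -19724/201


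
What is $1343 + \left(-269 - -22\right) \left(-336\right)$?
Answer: $84335$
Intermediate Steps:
$1343 + \left(-269 - -22\right) \left(-336\right) = 1343 + \left(-269 + 22\right) \left(-336\right) = 1343 - -82992 = 1343 + 82992 = 84335$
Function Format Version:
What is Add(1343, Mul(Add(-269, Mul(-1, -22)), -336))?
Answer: 84335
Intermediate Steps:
Add(1343, Mul(Add(-269, Mul(-1, -22)), -336)) = Add(1343, Mul(Add(-269, 22), -336)) = Add(1343, Mul(-247, -336)) = Add(1343, 82992) = 84335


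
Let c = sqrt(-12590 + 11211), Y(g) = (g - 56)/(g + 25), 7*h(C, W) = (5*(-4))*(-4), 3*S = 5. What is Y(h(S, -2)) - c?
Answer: -104/85 - I*sqrt(1379) ≈ -1.2235 - 37.135*I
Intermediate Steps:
S = 5/3 (S = (1/3)*5 = 5/3 ≈ 1.6667)
h(C, W) = 80/7 (h(C, W) = ((5*(-4))*(-4))/7 = (-20*(-4))/7 = (1/7)*80 = 80/7)
Y(g) = (-56 + g)/(25 + g)
c = I*sqrt(1379) (c = sqrt(-1379) = I*sqrt(1379) ≈ 37.135*I)
Y(h(S, -2)) - c = (-56 + 80/7)/(25 + 80/7) - I*sqrt(1379) = -312/7/(255/7) - I*sqrt(1379) = (7/255)*(-312/7) - I*sqrt(1379) = -104/85 - I*sqrt(1379)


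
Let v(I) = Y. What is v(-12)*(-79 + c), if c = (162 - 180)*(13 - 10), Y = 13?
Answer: -1729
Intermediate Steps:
v(I) = 13
c = -54 (c = -18*3 = -54)
v(-12)*(-79 + c) = 13*(-79 - 54) = 13*(-133) = -1729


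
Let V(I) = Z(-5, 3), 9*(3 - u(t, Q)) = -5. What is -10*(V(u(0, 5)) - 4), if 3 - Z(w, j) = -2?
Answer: -10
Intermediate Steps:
Z(w, j) = 5 (Z(w, j) = 3 - 1*(-2) = 3 + 2 = 5)
u(t, Q) = 32/9 (u(t, Q) = 3 - ⅑*(-5) = 3 + 5/9 = 32/9)
V(I) = 5
-10*(V(u(0, 5)) - 4) = -10*(5 - 4) = -10*1 = -10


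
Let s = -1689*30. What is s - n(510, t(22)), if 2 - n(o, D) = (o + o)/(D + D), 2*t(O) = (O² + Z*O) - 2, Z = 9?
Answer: -101341/2 ≈ -50671.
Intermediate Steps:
t(O) = -1 + O²/2 + 9*O/2 (t(O) = ((O² + 9*O) - 2)/2 = (-2 + O² + 9*O)/2 = -1 + O²/2 + 9*O/2)
n(o, D) = 2 - o/D (n(o, D) = 2 - (o + o)/(D + D) = 2 - 2*o/(2*D) = 2 - 2*o*1/(2*D) = 2 - o/D)
s = -50670
s - n(510, t(22)) = -50670 - (2 - 1*510/(-1 + (½)*22² + (9/2)*22)) = -50670 - (2 - 1*510/(-1 + (½)*484 + 99)) = -50670 - (2 - 1*510/(-1 + 242 + 99)) = -50670 - (2 - 1*510/340) = -50670 - (2 - 1*510*1/340) = -50670 - (2 - 3/2) = -50670 - 1*½ = -50670 - ½ = -101341/2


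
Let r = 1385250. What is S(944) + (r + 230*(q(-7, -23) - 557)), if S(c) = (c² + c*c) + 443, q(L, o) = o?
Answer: 3034565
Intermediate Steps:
S(c) = 443 + 2*c² (S(c) = (c² + c²) + 443 = 2*c² + 443 = 443 + 2*c²)
S(944) + (r + 230*(q(-7, -23) - 557)) = (443 + 2*944²) + (1385250 + 230*(-23 - 557)) = (443 + 2*891136) + (1385250 + 230*(-580)) = (443 + 1782272) + (1385250 - 133400) = 1782715 + 1251850 = 3034565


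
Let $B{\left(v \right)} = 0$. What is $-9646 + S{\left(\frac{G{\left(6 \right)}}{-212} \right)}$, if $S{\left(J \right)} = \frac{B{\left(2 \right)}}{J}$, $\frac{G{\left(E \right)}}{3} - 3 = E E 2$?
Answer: $-9646$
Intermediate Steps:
$G{\left(E \right)} = 9 + 6 E^{2}$ ($G{\left(E \right)} = 9 + 3 E E 2 = 9 + 3 E^{2} \cdot 2 = 9 + 3 \cdot 2 E^{2} = 9 + 6 E^{2}$)
$S{\left(J \right)} = 0$ ($S{\left(J \right)} = \frac{0}{J} = 0$)
$-9646 + S{\left(\frac{G{\left(6 \right)}}{-212} \right)} = -9646 + 0 = -9646$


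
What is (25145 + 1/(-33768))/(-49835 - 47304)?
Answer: -849096359/3280189752 ≈ -0.25886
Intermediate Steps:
(25145 + 1/(-33768))/(-49835 - 47304) = (25145 - 1/33768)/(-97139) = (849096359/33768)*(-1/97139) = -849096359/3280189752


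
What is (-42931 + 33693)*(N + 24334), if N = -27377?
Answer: 28111234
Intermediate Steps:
(-42931 + 33693)*(N + 24334) = (-42931 + 33693)*(-27377 + 24334) = -9238*(-3043) = 28111234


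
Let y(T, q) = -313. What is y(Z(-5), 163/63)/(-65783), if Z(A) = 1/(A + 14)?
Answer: 313/65783 ≈ 0.0047581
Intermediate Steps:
Z(A) = 1/(14 + A)
y(Z(-5), 163/63)/(-65783) = -313/(-65783) = -313*(-1/65783) = 313/65783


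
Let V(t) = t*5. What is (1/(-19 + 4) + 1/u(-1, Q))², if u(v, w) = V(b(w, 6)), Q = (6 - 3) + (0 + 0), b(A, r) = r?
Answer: 1/900 ≈ 0.0011111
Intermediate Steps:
V(t) = 5*t
Q = 3 (Q = 3 + 0 = 3)
u(v, w) = 30 (u(v, w) = 5*6 = 30)
(1/(-19 + 4) + 1/u(-1, Q))² = (1/(-19 + 4) + 1/30)² = (1/(-15) + 1/30)² = (-1/15 + 1/30)² = (-1/30)² = 1/900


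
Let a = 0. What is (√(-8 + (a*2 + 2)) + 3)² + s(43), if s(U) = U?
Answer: 46 + 6*I*√6 ≈ 46.0 + 14.697*I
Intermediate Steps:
(√(-8 + (a*2 + 2)) + 3)² + s(43) = (√(-8 + (0*2 + 2)) + 3)² + 43 = (√(-8 + (0 + 2)) + 3)² + 43 = (√(-8 + 2) + 3)² + 43 = (√(-6) + 3)² + 43 = (I*√6 + 3)² + 43 = (3 + I*√6)² + 43 = 43 + (3 + I*√6)²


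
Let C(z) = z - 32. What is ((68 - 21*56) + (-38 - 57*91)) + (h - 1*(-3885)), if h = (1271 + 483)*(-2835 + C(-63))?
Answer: -5141668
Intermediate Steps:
C(z) = -32 + z
h = -5139220 (h = (1271 + 483)*(-2835 + (-32 - 63)) = 1754*(-2835 - 95) = 1754*(-2930) = -5139220)
((68 - 21*56) + (-38 - 57*91)) + (h - 1*(-3885)) = ((68 - 21*56) + (-38 - 57*91)) + (-5139220 - 1*(-3885)) = ((68 - 1176) + (-38 - 5187)) + (-5139220 + 3885) = (-1108 - 5225) - 5135335 = -6333 - 5135335 = -5141668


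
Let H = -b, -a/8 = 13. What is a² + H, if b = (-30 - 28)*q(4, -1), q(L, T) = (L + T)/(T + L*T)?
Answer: 53906/5 ≈ 10781.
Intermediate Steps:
a = -104 (a = -8*13 = -104)
q(L, T) = (L + T)/(T + L*T)
b = 174/5 (b = (-30 - 28)*((4 - 1)/((-1)*(1 + 4))) = -(-58)*3/5 = -58*(-⅗) = 174/5 ≈ 34.800)
H = -174/5 (H = -1*174/5 = -174/5 ≈ -34.800)
a² + H = (-104)² - 174/5 = 10816 - 174/5 = 53906/5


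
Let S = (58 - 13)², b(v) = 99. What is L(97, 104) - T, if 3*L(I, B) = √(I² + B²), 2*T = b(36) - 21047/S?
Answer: -89714/2025 + 5*√809/3 ≈ 3.1017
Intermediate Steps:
S = 2025 (S = 45² = 2025)
T = 89714/2025 (T = (99 - 21047/2025)/2 = (½)*(179428/2025) = 89714/2025 ≈ 44.303)
L(I, B) = √(B² + I²)/3 (L(I, B) = √(I² + B²)/3 = √(B² + I²)/3)
L(97, 104) - T = √(104² + 97²)/3 - 1*89714/2025 = √(10816 + 9409)/3 - 89714/2025 = √20225/3 - 89714/2025 = (5*√809)/3 - 89714/2025 = 5*√809/3 - 89714/2025 = -89714/2025 + 5*√809/3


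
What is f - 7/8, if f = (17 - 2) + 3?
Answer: 137/8 ≈ 17.125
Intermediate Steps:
f = 18 (f = 15 + 3 = 18)
f - 7/8 = 18 - 7/8 = 137/8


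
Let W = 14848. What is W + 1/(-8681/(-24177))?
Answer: 128919665/8681 ≈ 14851.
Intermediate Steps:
W + 1/(-8681/(-24177)) = 14848 + 1/(-8681/(-24177)) = 14848 + 1/(-8681*(-1/24177)) = 14848 + 1/(8681/24177) = 14848 + 24177/8681 = 128919665/8681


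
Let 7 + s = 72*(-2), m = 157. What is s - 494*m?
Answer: -77709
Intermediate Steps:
s = -151 (s = -7 + 72*(-2) = -7 - 144 = -151)
s - 494*m = -151 - 494*157 = -151 - 77558 = -77709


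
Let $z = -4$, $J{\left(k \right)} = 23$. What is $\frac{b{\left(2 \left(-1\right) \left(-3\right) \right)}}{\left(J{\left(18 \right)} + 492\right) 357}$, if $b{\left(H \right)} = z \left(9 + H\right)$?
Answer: $- \frac{4}{12257} \approx -0.00032634$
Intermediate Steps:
$b{\left(H \right)} = -36 - 4 H$ ($b{\left(H \right)} = - 4 \left(9 + H\right) = -36 - 4 H$)
$\frac{b{\left(2 \left(-1\right) \left(-3\right) \right)}}{\left(J{\left(18 \right)} + 492\right) 357} = \frac{-36 - 4 \cdot 2 \left(-1\right) \left(-3\right)}{\left(23 + 492\right) 357} = \frac{-36 - 4 \left(\left(-2\right) \left(-3\right)\right)}{515 \cdot 357} = \frac{-36 - 24}{183855} = \left(-36 - 24\right) \frac{1}{183855} = \left(-60\right) \frac{1}{183855} = - \frac{4}{12257}$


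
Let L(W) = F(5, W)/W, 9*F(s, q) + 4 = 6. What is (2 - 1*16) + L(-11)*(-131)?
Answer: -1124/99 ≈ -11.354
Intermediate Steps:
F(s, q) = 2/9 (F(s, q) = -4/9 + (1/9)*6 = -4/9 + 2/3 = 2/9)
L(W) = 2/(9*W)
(2 - 1*16) + L(-11)*(-131) = (2 - 1*16) + ((2/9)/(-11))*(-131) = (2 - 16) + ((2/9)*(-1/11))*(-131) = -14 - 2/99*(-131) = -14 + 262/99 = -1124/99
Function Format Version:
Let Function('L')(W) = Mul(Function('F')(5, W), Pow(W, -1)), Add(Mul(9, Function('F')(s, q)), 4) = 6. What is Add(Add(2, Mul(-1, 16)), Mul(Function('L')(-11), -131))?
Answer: Rational(-1124, 99) ≈ -11.354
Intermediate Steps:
Function('F')(s, q) = Rational(2, 9) (Function('F')(s, q) = Add(Rational(-4, 9), Mul(Rational(1, 9), 6)) = Add(Rational(-4, 9), Rational(2, 3)) = Rational(2, 9))
Function('L')(W) = Mul(Rational(2, 9), Pow(W, -1))
Add(Add(2, Mul(-1, 16)), Mul(Function('L')(-11), -131)) = Add(Add(2, Mul(-1, 16)), Mul(Mul(Rational(2, 9), Pow(-11, -1)), -131)) = Add(Add(2, -16), Mul(Mul(Rational(2, 9), Rational(-1, 11)), -131)) = Add(-14, Mul(Rational(-2, 99), -131)) = Add(-14, Rational(262, 99)) = Rational(-1124, 99)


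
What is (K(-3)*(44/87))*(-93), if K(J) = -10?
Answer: 13640/29 ≈ 470.34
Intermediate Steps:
(K(-3)*(44/87))*(-93) = -440/87*(-93) = 13640/29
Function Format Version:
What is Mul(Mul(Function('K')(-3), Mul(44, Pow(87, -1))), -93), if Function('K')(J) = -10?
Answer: Rational(13640, 29) ≈ 470.34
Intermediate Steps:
Mul(Mul(Function('K')(-3), Mul(44, Pow(87, -1))), -93) = Mul(Mul(-10, Mul(44, Pow(87, -1))), -93) = Mul(Mul(-10, Mul(44, Rational(1, 87))), -93) = Mul(Mul(-10, Rational(44, 87)), -93) = Mul(Rational(-440, 87), -93) = Rational(13640, 29)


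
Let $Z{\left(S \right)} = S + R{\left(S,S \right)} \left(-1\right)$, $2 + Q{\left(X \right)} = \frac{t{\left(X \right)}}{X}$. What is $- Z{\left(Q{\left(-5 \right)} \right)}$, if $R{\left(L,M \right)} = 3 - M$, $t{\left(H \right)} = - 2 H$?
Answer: $11$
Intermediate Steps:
$Q{\left(X \right)} = -4$ ($Q{\left(X \right)} = -2 + \frac{\left(-2\right) X}{X} = -2 - 2 = -4$)
$Z{\left(S \right)} = -3 + 2 S$ ($Z{\left(S \right)} = S + \left(3 - S\right) \left(-1\right) = S + \left(-3 + S\right) = -3 + 2 S$)
$- Z{\left(Q{\left(-5 \right)} \right)} = - (-3 + 2 \left(-4\right)) = - (-3 - 8) = \left(-1\right) \left(-11\right) = 11$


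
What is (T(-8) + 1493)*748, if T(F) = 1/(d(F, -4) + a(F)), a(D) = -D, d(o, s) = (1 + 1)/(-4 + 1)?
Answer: 1116866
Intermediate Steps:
d(o, s) = -⅔ (d(o, s) = 2/(-3) = 2*(-⅓) = -⅔)
T(F) = 1/(-⅔ - F)
(T(-8) + 1493)*748 = (-3/(2 + 3*(-8)) + 1493)*748 = (-3/(2 - 24) + 1493)*748 = (-3/(-22) + 1493)*748 = (-3*(-1/22) + 1493)*748 = (3/22 + 1493)*748 = (32849/22)*748 = 1116866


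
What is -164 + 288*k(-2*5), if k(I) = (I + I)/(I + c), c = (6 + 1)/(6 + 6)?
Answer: 50588/113 ≈ 447.68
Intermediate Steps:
c = 7/12 ≈ 0.58333
k(I) = 2*I/(7/12 + I) (k(I) = (I + I)/(I + 7/12) = (2*I)/(7/12 + I) = 2*I/(7/12 + I))
-164 + 288*k(-2*5) = -164 + 288*(24*(-2*5)/(7 + 12*(-2*5))) = -164 + 288*(24*(-10)/(7 + 12*(-10))) = -164 + 288*(24*(-10)/(7 - 120)) = -164 + 288*(24*(-10)/(-113)) = -164 + 288*(24*(-10)*(-1/113)) = -164 + 288*(240/113) = -164 + 69120/113 = 50588/113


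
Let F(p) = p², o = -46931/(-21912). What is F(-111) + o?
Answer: 270024683/21912 ≈ 12323.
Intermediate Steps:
o = 46931/21912 (o = -46931*(-1/21912) = 46931/21912 ≈ 2.1418)
F(-111) + o = (-111)² + 46931/21912 = 12321 + 46931/21912 = 270024683/21912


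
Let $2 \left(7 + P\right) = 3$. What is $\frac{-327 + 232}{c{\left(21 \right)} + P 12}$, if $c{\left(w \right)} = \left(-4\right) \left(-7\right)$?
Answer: $\frac{5}{2} \approx 2.5$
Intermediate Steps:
$c{\left(w \right)} = 28$
$P = - \frac{11}{2}$ ($P = -7 + \frac{1}{2} \cdot 3 = -7 + \frac{3}{2} = - \frac{11}{2} \approx -5.5$)
$\frac{-327 + 232}{c{\left(21 \right)} + P 12} = \frac{-327 + 232}{28 - 66} = - \frac{95}{28 - 66} = - \frac{95}{-38} = \left(-95\right) \left(- \frac{1}{38}\right) = \frac{5}{2}$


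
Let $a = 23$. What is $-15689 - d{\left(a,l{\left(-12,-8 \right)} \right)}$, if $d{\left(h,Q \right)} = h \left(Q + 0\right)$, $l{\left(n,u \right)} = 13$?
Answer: $-15988$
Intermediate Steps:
$d{\left(h,Q \right)} = Q h$ ($d{\left(h,Q \right)} = h Q = Q h$)
$-15689 - d{\left(a,l{\left(-12,-8 \right)} \right)} = -15689 - 13 \cdot 23 = -15689 - 299 = -15988$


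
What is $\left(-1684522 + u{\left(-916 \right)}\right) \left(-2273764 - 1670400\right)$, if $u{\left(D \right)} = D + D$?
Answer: $6651256738056$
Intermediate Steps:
$u{\left(D \right)} = 2 D$
$\left(-1684522 + u{\left(-916 \right)}\right) \left(-2273764 - 1670400\right) = \left(-1684522 + 2 \left(-916\right)\right) \left(-2273764 - 1670400\right) = \left(-1684522 - 1832\right) \left(-3944164\right) = \left(-1686354\right) \left(-3944164\right) = 6651256738056$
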